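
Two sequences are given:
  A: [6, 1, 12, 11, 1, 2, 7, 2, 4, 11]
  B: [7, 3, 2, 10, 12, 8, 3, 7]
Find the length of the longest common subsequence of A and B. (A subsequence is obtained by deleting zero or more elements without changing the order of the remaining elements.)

2

A longest common subsequence is 12, 7 (length 2); the LCS DP confirms no longer common subsequence exists.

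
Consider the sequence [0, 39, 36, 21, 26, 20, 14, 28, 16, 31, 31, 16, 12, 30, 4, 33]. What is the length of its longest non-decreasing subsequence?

7

Scanning left to right, the best length ending at each element is: 0→1, 39→2, 36→2, 21→2, 26→3, 20→2, 14→2, 28→4, 16→3, 31→5, 31→6, 16→4, 12→2, 30→5, 4→2, 33→7.
So the longest non-decreasing subsequence has length 7, e.g. 0, 21, 26, 28, 31, 31, 33.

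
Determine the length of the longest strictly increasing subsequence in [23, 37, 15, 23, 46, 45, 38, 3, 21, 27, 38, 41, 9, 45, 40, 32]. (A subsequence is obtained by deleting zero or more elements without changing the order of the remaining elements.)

Let dp[i] be the longest increasing subsequence ending at position i. Then dp = [1, 2, 1, 2, 3, 3, 3, 1, 2, 3, 4, 5, 2, 6, 5, 4].
The maximum is 6; one witness is 15, 23, 27, 38, 41, 45 at positions 3,4,10,11,12,14.

6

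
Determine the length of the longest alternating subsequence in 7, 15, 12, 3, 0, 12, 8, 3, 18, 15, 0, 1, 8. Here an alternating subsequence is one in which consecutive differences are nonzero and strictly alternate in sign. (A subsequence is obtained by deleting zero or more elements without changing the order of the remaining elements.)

8

A longest alternating subsequence is 7, 15, 3, 12, 8, 18, 0, 1 (positions 1,2,4,6,7,9,11,12); its 7 consecutive differences strictly alternate in sign, and length 8 is optimal.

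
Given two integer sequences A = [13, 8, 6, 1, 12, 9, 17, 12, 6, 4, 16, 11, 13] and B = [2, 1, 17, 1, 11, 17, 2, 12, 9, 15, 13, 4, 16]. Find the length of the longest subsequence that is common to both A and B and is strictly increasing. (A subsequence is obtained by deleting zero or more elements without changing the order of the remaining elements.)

3

A longest common strictly increasing subsequence is 1, 11, 13 (length 3); it appears in order in both A and B, and no longer such subsequence exists.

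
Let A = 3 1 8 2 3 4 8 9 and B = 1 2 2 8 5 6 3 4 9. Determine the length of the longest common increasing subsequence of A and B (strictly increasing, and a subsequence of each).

5

For each value that appears in both, track the longest common increasing run ending there.
The best achievable length is 5; one witness is 1, 2, 3, 4, 9 (A-positions 2,4,5,6,8, B-positions 1,2,7,8,9).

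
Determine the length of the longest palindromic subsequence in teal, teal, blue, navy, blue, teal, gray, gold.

One longest palindromic subsequence is teal blue navy blue teal (positions 2,3,4,5,6); it reads the same forward and backward, and the interval DP gives dp[1][8] = 5.

5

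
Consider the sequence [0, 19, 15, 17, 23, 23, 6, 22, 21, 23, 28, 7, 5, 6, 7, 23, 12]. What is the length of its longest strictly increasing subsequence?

Let dp[i] be the longest increasing subsequence ending at position i. Then dp = [1, 2, 2, 3, 4, 4, 2, 4, 4, 5, 6, 3, 2, 3, 4, 5, 5].
The maximum is 6; one witness is 0, 15, 17, 22, 23, 28 at positions 1,3,4,8,10,11.

6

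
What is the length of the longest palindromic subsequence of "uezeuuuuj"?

One longest palindromic subsequence is uuuuu (positions 1,5,6,7,8); it reads the same forward and backward, and the interval DP gives dp[1][9] = 5.

5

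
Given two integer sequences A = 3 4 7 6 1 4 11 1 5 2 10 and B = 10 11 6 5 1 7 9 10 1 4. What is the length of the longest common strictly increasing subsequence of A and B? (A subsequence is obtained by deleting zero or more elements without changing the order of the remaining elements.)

2

For each value that appears in both, track the longest common increasing run ending there.
The best achievable length is 2; one witness is 6, 10 (A-positions 4,11, B-positions 3,8).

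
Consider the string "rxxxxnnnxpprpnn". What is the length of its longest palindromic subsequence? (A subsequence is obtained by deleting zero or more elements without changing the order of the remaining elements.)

7

Using dp[i][j] = 2 + dp[i+1][j−1] if the ends match, else max(dp[i+1][j], dp[i][j−1]):
dp[1][15] = 7. A witness is nnprpnn at positions 6,7,10,12,13,14,15.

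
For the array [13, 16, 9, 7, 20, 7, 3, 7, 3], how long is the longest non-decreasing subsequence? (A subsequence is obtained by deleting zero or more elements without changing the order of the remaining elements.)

Let dp[i] be the longest non-decreasing subsequence ending at position i. Then dp = [1, 2, 1, 1, 3, 2, 1, 3, 2].
The maximum is 3; one witness is 13, 16, 20 at positions 1,2,5.

3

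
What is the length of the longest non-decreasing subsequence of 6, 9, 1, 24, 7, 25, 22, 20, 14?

4

One longest non-decreasing subsequence is 6, 9, 24, 25 (positions 1,2,4,6), of length 4; no longer one exists.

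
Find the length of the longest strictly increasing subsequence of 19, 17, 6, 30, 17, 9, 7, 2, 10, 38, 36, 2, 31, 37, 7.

Let dp[i] be the longest increasing subsequence ending at position i. Then dp = [1, 1, 1, 2, 2, 2, 2, 1, 3, 4, 4, 1, 4, 5, 2].
The maximum is 5; one witness is 6, 9, 10, 36, 37 at positions 3,6,9,11,14.

5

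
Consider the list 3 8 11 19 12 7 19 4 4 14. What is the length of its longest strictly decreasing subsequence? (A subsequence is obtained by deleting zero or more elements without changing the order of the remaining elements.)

4

One longest decreasing subsequence is 19, 12, 7, 4 (positions 4,5,6,8), of length 4; no longer one exists.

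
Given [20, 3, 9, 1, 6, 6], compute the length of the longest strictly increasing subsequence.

2

Scanning left to right, the best length ending at each element is: 20→1, 3→1, 9→2, 1→1, 6→2, 6→2.
So the longest increasing subsequence has length 2, e.g. 3, 9.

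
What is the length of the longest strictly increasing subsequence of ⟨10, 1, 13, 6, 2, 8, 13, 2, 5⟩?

4

Let dp[i] be the longest increasing subsequence ending at position i. Then dp = [1, 1, 2, 2, 2, 3, 4, 2, 3].
The maximum is 4; one witness is 1, 6, 8, 13 at positions 2,4,6,7.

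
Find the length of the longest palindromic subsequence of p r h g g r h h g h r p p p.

One longest palindromic subsequence is prhghhghrp (positions 1,2,3,4,7,8,9,10,11,14); it reads the same forward and backward, and the interval DP gives dp[1][14] = 10.

10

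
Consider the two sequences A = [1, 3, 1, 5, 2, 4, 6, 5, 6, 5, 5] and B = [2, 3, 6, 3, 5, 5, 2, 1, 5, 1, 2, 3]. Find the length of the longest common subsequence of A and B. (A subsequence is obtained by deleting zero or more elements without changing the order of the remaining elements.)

A longest common subsequence is 3, 6, 5, 5, 5 (length 5); the LCS DP confirms no longer common subsequence exists.

5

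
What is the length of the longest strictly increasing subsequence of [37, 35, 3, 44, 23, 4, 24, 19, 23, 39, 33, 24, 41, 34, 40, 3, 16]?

Scanning left to right, the best length ending at each element is: 37→1, 35→1, 3→1, 44→2, 23→2, 4→2, 24→3, 19→3, 23→4, 39→5, 33→5, 24→5, 41→6, 34→6, 40→7, 3→1, 16→3.
So the longest increasing subsequence has length 7, e.g. 3, 4, 19, 23, 33, 34, 40.

7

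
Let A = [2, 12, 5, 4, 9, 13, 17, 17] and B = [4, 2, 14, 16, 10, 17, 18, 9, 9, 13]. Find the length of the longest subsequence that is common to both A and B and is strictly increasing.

3

For each value that appears in both, track the longest common increasing run ending there.
The best achievable length is 3; one witness is 4, 9, 13 (A-positions 4,5,6, B-positions 1,8,10).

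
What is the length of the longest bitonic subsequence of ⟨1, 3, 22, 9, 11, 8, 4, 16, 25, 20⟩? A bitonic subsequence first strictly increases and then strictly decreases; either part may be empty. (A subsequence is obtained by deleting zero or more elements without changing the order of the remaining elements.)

7

One longest bitonic subsequence is 1, 3, 9, 11, 16, 25, 20 (positions 1,2,4,5,8,9,10): it rises to 25 then falls. Length 7 is optimal.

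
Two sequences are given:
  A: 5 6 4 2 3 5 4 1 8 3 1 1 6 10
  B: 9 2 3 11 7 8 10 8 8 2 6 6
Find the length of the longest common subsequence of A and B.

4

Backtracking the LCS table gives one alignment: 2 (A4,B2) → 3 (A5,B3) → 8 (A9,B9) → 6 (A13,B12).
So the longest common subsequence has length 4.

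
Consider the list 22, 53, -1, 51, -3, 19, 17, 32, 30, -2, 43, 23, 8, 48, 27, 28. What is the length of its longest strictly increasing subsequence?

One longest increasing subsequence is -1, 19, 32, 43, 48 (positions 3,6,8,11,14), of length 5; no longer one exists.

5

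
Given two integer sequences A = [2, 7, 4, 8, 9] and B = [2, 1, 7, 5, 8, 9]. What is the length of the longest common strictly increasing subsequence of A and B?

For each value that appears in both, track the longest common increasing run ending there.
The best achievable length is 4; one witness is 2, 7, 8, 9 (A-positions 1,2,4,5, B-positions 1,3,5,6).

4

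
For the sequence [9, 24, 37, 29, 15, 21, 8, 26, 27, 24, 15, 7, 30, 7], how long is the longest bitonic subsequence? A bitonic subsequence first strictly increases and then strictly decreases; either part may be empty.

Let inc[i] be the LIS ending at i and dec[i] the longest strictly decreasing subsequence starting at i. inc = [1, 2, 3, 3, 2, 3, 1, 4, 5, 4, 2, 1, 6, 1], dec = [3, 4, 6, 5, 3, 3, 2, 4, 4, 3, 2, 1, 2, 1].
max_i inc[i]+dec[i]−1 = 8, with one witness 9, 24, 37, 29, 27, 24, 15, 7.

8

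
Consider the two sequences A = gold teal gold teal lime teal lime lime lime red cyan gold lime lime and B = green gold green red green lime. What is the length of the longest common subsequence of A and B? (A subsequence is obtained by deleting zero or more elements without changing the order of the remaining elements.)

3

A longest common subsequence is gold, red, lime (length 3); the LCS DP confirms no longer common subsequence exists.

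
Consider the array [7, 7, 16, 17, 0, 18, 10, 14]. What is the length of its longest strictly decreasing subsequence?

2

Scanning left to right, the best length ending at each element is: 7→1, 7→1, 16→1, 17→1, 0→2, 18→1, 10→2, 14→2.
So the longest decreasing subsequence has length 2, e.g. 7, 0.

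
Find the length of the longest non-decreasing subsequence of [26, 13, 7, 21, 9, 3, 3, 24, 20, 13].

Scanning left to right, the best length ending at each element is: 26→1, 13→1, 7→1, 21→2, 9→2, 3→1, 3→2, 24→3, 20→3, 13→3.
So the longest non-decreasing subsequence has length 3, e.g. 13, 21, 24.

3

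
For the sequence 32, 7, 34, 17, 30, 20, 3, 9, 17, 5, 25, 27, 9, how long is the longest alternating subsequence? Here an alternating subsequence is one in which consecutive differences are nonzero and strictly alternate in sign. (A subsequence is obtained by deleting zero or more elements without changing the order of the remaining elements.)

10

A longest alternating subsequence is 32, 7, 34, 17, 30, 3, 9, 5, 25, 9 (positions 1,2,3,4,5,7,8,10,11,13); its 9 consecutive differences strictly alternate in sign, and length 10 is optimal.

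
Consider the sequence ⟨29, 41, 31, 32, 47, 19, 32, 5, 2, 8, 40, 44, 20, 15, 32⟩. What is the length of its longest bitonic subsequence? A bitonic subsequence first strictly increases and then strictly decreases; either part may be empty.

7

One longest bitonic subsequence is 29, 31, 32, 47, 44, 20, 15 (positions 1,3,4,5,12,13,14): it rises to 47 then falls. Length 7 is optimal.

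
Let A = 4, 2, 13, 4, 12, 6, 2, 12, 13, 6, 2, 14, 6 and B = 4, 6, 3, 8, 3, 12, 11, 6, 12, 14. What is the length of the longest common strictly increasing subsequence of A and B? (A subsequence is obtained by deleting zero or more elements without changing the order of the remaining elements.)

For each value that appears in both, track the longest common increasing run ending there.
The best achievable length is 4; one witness is 4, 6, 12, 14 (A-positions 1,6,8,12, B-positions 1,2,6,10).

4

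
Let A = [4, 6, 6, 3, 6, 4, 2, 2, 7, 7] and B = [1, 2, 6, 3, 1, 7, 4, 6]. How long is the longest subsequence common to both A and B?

Backtracking the LCS table gives one alignment: 6 (A3,B3) → 3 (A4,B4) → 6 (A5,B8).
So the longest common subsequence has length 3.

3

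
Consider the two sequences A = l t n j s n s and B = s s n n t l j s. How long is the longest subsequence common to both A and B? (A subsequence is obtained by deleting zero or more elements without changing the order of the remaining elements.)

A longest common subsequence is ljs (length 3); the LCS DP confirms no longer common subsequence exists.

3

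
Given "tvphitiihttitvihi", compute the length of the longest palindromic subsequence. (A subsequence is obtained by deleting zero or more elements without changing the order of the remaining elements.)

10

Using dp[i][j] = 2 + dp[i+1][j−1] if the ends match, else max(dp[i+1][j], dp[i][j−1]):
dp[1][17] = 10. A witness is hitittitih at positions 4,5,6,7,10,11,12,13,15,16.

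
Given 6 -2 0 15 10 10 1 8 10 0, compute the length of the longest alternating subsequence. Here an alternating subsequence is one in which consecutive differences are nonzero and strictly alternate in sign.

A longest alternating subsequence is 6, -2, 15, 1, 8, 0 (positions 1,2,4,7,8,10); its 5 consecutive differences strictly alternate in sign, and length 6 is optimal.

6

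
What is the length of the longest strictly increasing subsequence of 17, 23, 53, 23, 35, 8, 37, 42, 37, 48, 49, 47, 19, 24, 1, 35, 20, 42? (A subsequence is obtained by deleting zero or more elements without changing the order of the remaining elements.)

7

Let dp[i] be the longest increasing subsequence ending at position i. Then dp = [1, 2, 3, 2, 3, 1, 4, 5, 4, 6, 7, 6, 2, 3, 1, 4, 3, 5].
The maximum is 7; one witness is 17, 23, 35, 37, 42, 48, 49 at positions 1,2,5,7,8,10,11.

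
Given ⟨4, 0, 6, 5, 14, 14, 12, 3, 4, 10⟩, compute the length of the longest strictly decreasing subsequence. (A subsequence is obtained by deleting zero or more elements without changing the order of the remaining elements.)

3

One longest decreasing subsequence is 6, 5, 3 (positions 3,4,8), of length 3; no longer one exists.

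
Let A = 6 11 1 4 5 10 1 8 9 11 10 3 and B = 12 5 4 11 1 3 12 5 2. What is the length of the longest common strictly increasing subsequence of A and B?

2

A longest common strictly increasing subsequence is 5, 11 (length 2); it appears in order in both A and B, and no longer such subsequence exists.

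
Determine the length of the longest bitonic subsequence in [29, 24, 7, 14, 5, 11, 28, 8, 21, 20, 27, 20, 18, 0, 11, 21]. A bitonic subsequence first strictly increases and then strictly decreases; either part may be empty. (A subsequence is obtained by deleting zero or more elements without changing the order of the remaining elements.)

One longest bitonic subsequence is 7, 14, 28, 27, 20, 18, 11 (positions 3,4,7,11,12,13,15): it rises to 28 then falls. Length 7 is optimal.

7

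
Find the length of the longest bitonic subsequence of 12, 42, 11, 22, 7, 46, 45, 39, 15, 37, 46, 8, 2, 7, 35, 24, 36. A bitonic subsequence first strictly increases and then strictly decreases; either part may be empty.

Let inc[i] be the LIS ending at i and dec[i] the longest strictly decreasing subsequence starting at i. inc = [1, 2, 1, 2, 1, 3, 3, 3, 2, 3, 4, 2, 1, 2, 3, 3, 4], dec = [4, 5, 3, 4, 2, 6, 5, 4, 3, 3, 3, 2, 1, 1, 2, 1, 1].
max_i inc[i]+dec[i]−1 = 8, with one witness 12, 42, 46, 45, 39, 37, 35, 24.

8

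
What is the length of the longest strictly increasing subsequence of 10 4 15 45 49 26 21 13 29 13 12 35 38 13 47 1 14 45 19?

Let dp[i] be the longest increasing subsequence ending at position i. Then dp = [1, 1, 2, 3, 4, 3, 3, 2, 4, 2, 2, 5, 6, 3, 7, 1, 4, 7, 5].
The maximum is 7; one witness is 10, 15, 26, 29, 35, 38, 47 at positions 1,3,6,9,12,13,15.

7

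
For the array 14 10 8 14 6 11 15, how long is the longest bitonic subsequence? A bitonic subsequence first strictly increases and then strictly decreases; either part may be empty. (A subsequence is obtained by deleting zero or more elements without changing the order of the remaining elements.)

One longest bitonic subsequence is 14, 10, 8, 6 (positions 1,2,3,5): it rises to 14 then falls. Length 4 is optimal.

4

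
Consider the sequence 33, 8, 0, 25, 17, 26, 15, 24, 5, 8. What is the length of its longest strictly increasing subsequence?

Scanning left to right, the best length ending at each element is: 33→1, 8→1, 0→1, 25→2, 17→2, 26→3, 15→2, 24→3, 5→2, 8→3.
So the longest increasing subsequence has length 3, e.g. 8, 25, 26.

3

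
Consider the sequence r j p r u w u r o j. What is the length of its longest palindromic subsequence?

7

One longest palindromic subsequence is jruwurj (positions 2,4,5,6,7,8,10); it reads the same forward and backward, and the interval DP gives dp[1][10] = 7.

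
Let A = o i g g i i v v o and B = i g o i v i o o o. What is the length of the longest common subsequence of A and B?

Backtracking the LCS table gives one alignment: i (A2,B1) → g (A3,B2) → i (A5,B4) → i (A6,B6) → o (A9,B9).
So the longest common subsequence has length 5.

5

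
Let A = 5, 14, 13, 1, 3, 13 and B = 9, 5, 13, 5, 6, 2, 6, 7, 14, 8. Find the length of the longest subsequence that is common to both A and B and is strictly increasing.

2

For each value that appears in both, track the longest common increasing run ending there.
The best achievable length is 2; one witness is 5, 13 (A-positions 1,3, B-positions 2,3).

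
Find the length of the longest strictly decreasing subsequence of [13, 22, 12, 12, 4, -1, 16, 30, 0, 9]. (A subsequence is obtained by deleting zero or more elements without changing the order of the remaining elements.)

One longest decreasing subsequence is 13, 12, 4, -1 (positions 1,3,5,6), of length 4; no longer one exists.

4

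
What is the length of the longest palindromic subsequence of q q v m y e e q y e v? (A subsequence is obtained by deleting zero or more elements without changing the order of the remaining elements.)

Using dp[i][j] = 2 + dp[i+1][j−1] if the ends match, else max(dp[i+1][j], dp[i][j−1]):
dp[1][11] = 6. A witness is vyeeyv at positions 3,5,6,7,9,11.

6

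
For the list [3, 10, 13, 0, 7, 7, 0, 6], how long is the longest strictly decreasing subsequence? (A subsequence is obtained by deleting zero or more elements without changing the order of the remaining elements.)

Scanning left to right, the best length ending at each element is: 3→1, 10→1, 13→1, 0→2, 7→2, 7→2, 0→3, 6→3.
So the longest decreasing subsequence has length 3, e.g. 10, 7, 0.

3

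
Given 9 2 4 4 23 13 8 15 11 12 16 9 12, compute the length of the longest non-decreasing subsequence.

One longest non-decreasing subsequence is 2, 4, 4, 8, 11, 12, 16 (positions 2,3,4,7,9,10,11), of length 7; no longer one exists.

7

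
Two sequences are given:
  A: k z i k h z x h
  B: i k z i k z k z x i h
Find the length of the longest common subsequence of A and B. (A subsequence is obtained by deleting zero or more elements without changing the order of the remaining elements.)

A longest common subsequence is kzikzxh (length 7); the LCS DP confirms no longer common subsequence exists.

7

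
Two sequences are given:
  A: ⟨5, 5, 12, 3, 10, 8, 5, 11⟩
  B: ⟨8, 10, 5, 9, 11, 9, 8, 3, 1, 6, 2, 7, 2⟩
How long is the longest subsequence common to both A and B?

3

Backtracking the LCS table gives one alignment: 10 (A5,B2) → 5 (A7,B3) → 11 (A8,B5).
So the longest common subsequence has length 3.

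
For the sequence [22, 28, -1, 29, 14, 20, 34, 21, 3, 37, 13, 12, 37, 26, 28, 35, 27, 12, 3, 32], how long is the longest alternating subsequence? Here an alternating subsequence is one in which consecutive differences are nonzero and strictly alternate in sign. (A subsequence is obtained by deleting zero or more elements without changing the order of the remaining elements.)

A longest alternating subsequence is 22, 28, -1, 29, 14, 34, 21, 37, 13, 37, 26, 28, 27, 32 (positions 1,2,3,4,5,7,8,10,11,13,14,15,17,20); its 13 consecutive differences strictly alternate in sign, and length 14 is optimal.

14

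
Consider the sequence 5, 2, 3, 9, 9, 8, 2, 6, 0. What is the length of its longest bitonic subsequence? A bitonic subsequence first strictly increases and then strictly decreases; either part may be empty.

6

One longest bitonic subsequence is 2, 3, 9, 8, 6, 0 (positions 2,3,4,6,8,9): it rises to 9 then falls. Length 6 is optimal.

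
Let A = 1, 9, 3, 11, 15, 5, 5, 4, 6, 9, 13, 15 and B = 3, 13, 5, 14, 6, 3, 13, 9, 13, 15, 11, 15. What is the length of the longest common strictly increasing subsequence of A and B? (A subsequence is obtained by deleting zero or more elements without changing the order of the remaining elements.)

For each value that appears in both, track the longest common increasing run ending there.
The best achievable length is 6; one witness is 3, 5, 6, 9, 13, 15 (A-positions 3,6,9,10,11,12, B-positions 1,3,5,8,9,10).

6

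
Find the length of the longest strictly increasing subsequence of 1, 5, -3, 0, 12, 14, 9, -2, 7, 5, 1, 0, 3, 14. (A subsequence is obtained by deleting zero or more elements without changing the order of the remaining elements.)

5

Scanning left to right, the best length ending at each element is: 1→1, 5→2, -3→1, 0→2, 12→3, 14→4, 9→3, -2→2, 7→3, 5→3, 1→3, 0→3, 3→4, 14→5.
So the longest increasing subsequence has length 5, e.g. -3, 0, 1, 3, 14.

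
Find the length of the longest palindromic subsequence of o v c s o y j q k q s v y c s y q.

Using dp[i][j] = 2 + dp[i+1][j−1] if the ends match, else max(dp[i+1][j], dp[i][j−1]):
dp[1][17] = 7. A witness is syqkqys at positions 4,6,8,9,10,13,15.

7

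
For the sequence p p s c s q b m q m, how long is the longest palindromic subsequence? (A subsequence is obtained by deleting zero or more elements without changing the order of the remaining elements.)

3

One longest palindromic subsequence is mqm (positions 8,9,10); it reads the same forward and backward, and the interval DP gives dp[1][10] = 3.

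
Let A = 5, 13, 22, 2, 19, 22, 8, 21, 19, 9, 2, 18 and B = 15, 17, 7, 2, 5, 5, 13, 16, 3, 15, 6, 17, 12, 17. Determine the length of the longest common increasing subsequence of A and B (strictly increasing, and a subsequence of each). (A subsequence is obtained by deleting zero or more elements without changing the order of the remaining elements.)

2

A longest common strictly increasing subsequence is 5, 13 (length 2); it appears in order in both A and B, and no longer such subsequence exists.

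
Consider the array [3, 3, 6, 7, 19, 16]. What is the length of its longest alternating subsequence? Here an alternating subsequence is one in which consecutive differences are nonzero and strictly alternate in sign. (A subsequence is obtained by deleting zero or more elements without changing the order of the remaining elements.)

3

A longest alternating subsequence is 3, 19, 16 (positions 1,5,6); its 2 consecutive differences strictly alternate in sign, and length 3 is optimal.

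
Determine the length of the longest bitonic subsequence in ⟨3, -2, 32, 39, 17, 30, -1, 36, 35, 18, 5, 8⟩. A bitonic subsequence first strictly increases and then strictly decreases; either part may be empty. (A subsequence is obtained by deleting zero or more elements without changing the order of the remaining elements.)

Let inc[i] be the LIS ending at i and dec[i] the longest strictly decreasing subsequence starting at i. inc = [1, 1, 2, 3, 2, 3, 2, 4, 4, 3, 3, 4], dec = [2, 1, 4, 5, 2, 3, 1, 4, 3, 2, 1, 1].
max_i inc[i]+dec[i]−1 = 7, with one witness 3, 32, 39, 36, 35, 18, 8.

7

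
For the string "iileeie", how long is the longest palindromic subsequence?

One longest palindromic subsequence is ieei (positions 2,4,5,6); it reads the same forward and backward, and the interval DP gives dp[1][7] = 4.

4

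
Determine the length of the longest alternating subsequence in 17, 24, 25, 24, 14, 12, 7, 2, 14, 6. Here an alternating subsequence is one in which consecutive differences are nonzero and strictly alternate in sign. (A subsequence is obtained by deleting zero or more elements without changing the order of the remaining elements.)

Track the best alternating length ending on an up-step vs a down-step at each position: up/down = 1/1, 2/1, 2/1, 2/3, 1/3, 1/3, 1/3, 1/3, 4/3, 4/5.
The maximum over both is 5; one such subsequence is 17, 24, 12, 14, 6.

5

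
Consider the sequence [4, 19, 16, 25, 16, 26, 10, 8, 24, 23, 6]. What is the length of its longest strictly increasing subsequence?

4

One longest increasing subsequence is 4, 19, 25, 26 (positions 1,2,4,6), of length 4; no longer one exists.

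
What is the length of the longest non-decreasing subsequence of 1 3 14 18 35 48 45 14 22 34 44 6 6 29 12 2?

7

Let dp[i] be the longest non-decreasing subsequence ending at position i. Then dp = [1, 2, 3, 4, 5, 6, 6, 4, 5, 6, 7, 3, 4, 6, 5, 2].
The maximum is 7; one witness is 1, 3, 14, 18, 22, 34, 44 at positions 1,2,3,4,9,10,11.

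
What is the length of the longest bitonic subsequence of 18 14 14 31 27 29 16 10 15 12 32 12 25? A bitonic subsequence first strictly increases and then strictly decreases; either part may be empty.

6

One longest bitonic subsequence is 18, 31, 29, 16, 15, 12 (positions 1,4,6,7,9,12): it rises to 31 then falls. Length 6 is optimal.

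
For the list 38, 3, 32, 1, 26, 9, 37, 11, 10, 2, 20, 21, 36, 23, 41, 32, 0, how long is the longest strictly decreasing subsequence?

7

Let dp[i] be the longest decreasing subsequence ending at position i. Then dp = [1, 2, 2, 3, 3, 4, 2, 4, 5, 6, 4, 4, 3, 4, 1, 4, 7].
The maximum is 7; one witness is 38, 32, 26, 11, 10, 2, 0 at positions 1,3,5,8,9,10,17.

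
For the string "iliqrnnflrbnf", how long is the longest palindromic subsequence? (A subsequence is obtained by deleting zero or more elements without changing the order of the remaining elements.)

4

Using dp[i][j] = 2 + dp[i+1][j−1] if the ends match, else max(dp[i+1][j], dp[i][j−1]):
dp[1][13] = 4. A witness is rnnr at positions 5,6,7,10.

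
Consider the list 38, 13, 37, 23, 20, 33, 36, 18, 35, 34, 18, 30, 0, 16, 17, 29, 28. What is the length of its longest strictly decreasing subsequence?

8

Scanning left to right, the best length ending at each element is: 38→1, 13→2, 37→2, 23→3, 20→4, 33→3, 36→3, 18→5, 35→4, 34→5, 18→6, 30→6, 0→7, 16→7, 17→7, 29→7, 28→8.
So the longest decreasing subsequence has length 8, e.g. 38, 37, 36, 35, 34, 30, 29, 28.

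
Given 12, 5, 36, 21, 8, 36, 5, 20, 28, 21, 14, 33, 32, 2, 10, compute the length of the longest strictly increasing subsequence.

5

Let dp[i] be the longest increasing subsequence ending at position i. Then dp = [1, 1, 2, 2, 2, 3, 1, 3, 4, 4, 3, 5, 5, 1, 3].
The maximum is 5; one witness is 5, 8, 20, 28, 33 at positions 2,5,8,9,12.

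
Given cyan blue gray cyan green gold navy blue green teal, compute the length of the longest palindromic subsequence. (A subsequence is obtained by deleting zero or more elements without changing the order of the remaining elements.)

Using dp[i][j] = 2 + dp[i+1][j−1] if the ends match, else max(dp[i+1][j], dp[i][j−1]):
dp[1][10] = 3. A witness is green blue green at positions 5,8,9.

3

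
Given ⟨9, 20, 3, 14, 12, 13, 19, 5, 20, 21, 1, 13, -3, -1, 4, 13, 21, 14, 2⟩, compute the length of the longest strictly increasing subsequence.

Let dp[i] be the longest increasing subsequence ending at position i. Then dp = [1, 2, 1, 2, 2, 3, 4, 2, 5, 6, 1, 3, 1, 2, 3, 4, 6, 5, 3].
The maximum is 6; one witness is 9, 12, 13, 19, 20, 21 at positions 1,5,6,7,9,10.

6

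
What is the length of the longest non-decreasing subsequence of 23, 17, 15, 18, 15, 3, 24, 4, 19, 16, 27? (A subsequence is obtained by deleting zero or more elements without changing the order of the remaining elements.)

4

One longest non-decreasing subsequence is 17, 18, 24, 27 (positions 2,4,7,11), of length 4; no longer one exists.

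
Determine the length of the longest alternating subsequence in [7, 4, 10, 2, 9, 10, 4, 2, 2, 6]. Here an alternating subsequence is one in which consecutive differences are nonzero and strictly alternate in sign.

Track the best alternating length ending on an up-step vs a down-step at each position: up/down = 1/1, 1/2, 3/1, 1/4, 5/4, 5/1, 5/6, 1/6, 1/6, 7/6.
The maximum over both is 7; one such subsequence is 7, 4, 10, 2, 9, 4, 6.

7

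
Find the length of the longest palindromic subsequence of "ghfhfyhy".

5

One longest palindromic subsequence is hfhfh (positions 2,3,4,5,7); it reads the same forward and backward, and the interval DP gives dp[1][8] = 5.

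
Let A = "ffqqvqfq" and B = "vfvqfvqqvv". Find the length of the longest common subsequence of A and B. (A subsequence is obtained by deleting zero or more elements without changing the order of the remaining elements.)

5

A longest common subsequence is ffqqv (length 5); the LCS DP confirms no longer common subsequence exists.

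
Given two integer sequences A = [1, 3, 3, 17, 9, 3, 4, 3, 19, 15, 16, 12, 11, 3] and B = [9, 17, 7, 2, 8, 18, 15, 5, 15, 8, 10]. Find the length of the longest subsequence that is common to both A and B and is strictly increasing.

For each value that appears in both, track the longest common increasing run ending there.
The best achievable length is 2; one witness is 9, 15 (A-positions 5,10, B-positions 1,7).

2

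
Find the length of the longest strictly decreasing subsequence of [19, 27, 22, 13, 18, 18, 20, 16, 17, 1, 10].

5

Let dp[i] be the longest decreasing subsequence ending at position i. Then dp = [1, 1, 2, 3, 3, 3, 3, 4, 4, 5, 5].
The maximum is 5; one witness is 27, 22, 18, 16, 1 at positions 2,3,5,8,10.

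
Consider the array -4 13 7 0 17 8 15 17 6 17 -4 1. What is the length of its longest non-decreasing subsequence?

Scanning left to right, the best length ending at each element is: -4→1, 13→2, 7→2, 0→2, 17→3, 8→3, 15→4, 17→5, 6→3, 17→6, -4→2, 1→3.
So the longest non-decreasing subsequence has length 6, e.g. -4, 7, 8, 15, 17, 17.

6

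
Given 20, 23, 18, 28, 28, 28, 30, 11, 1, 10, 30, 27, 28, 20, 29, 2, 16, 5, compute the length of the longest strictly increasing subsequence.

Scanning left to right, the best length ending at each element is: 20→1, 23→2, 18→1, 28→3, 28→3, 28→3, 30→4, 11→1, 1→1, 10→2, 30→4, 27→3, 28→4, 20→3, 29→5, 2→2, 16→3, 5→3.
So the longest increasing subsequence has length 5, e.g. 20, 23, 27, 28, 29.

5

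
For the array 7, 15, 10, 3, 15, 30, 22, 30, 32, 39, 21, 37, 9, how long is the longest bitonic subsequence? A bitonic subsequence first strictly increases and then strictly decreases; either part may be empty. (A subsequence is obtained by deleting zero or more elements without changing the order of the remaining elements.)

Let inc[i] be the LIS ending at i and dec[i] the longest strictly decreasing subsequence starting at i. inc = [1, 2, 2, 1, 3, 4, 4, 5, 6, 7, 4, 7, 2], dec = [2, 3, 2, 1, 2, 4, 3, 3, 3, 3, 2, 2, 1].
max_i inc[i]+dec[i]−1 = 9, with one witness 7, 10, 15, 22, 30, 32, 39, 37, 9.

9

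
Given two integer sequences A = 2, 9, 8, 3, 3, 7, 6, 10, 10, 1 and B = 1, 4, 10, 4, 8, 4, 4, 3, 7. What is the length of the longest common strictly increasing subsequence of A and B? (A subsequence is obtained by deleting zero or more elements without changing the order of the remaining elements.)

2

For each value that appears in both, track the longest common increasing run ending there.
The best achievable length is 2; one witness is 3, 7 (A-positions 4,6, B-positions 8,9).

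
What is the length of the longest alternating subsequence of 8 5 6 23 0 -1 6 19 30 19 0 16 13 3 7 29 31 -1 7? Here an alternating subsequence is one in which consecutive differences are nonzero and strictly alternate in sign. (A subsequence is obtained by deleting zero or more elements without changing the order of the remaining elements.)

Track the best alternating length ending on an up-step vs a down-step at each position: up/down = 1/1, 1/2, 3/2, 3/1, 1/4, 1/4, 5/4, 5/4, 5/1, 5/6, 5/6, 7/6, 7/8, 7/8, 9/8, 9/6, 9/1, 1/10, 11/10.
The maximum over both is 11; one such subsequence is 8, 5, 6, 0, 6, 0, 16, 3, 7, -1, 7.

11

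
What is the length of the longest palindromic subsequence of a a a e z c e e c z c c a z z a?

10

Using dp[i][j] = 2 + dp[i+1][j−1] if the ends match, else max(dp[i+1][j], dp[i][j−1]):
dp[1][16] = 10. A witness is aazceeczaa at positions 1,3,5,6,7,8,9,10,13,16.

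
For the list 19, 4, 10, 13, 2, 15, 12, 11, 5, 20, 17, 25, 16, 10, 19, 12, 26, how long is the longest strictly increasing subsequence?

7

One longest increasing subsequence is 4, 10, 13, 15, 20, 25, 26 (positions 2,3,4,6,10,12,17), of length 7; no longer one exists.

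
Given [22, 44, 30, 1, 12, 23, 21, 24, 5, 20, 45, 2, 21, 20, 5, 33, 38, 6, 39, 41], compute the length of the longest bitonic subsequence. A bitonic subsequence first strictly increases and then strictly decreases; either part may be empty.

Let inc[i] be the LIS ending at i and dec[i] the longest strictly decreasing subsequence starting at i. inc = [1, 2, 2, 1, 2, 3, 3, 4, 2, 3, 5, 2, 4, 3, 3, 5, 6, 4, 7, 8], dec = [4, 6, 5, 1, 3, 4, 3, 4, 2, 2, 4, 1, 3, 2, 1, 2, 2, 1, 1, 1].
max_i inc[i]+dec[i]−1 = 8, with one witness 1, 12, 23, 24, 45, 21, 20, 6.

8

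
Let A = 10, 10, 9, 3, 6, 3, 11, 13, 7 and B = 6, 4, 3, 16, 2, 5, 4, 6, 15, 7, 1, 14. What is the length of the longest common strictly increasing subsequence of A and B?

A longest common strictly increasing subsequence is 3, 6, 7 (length 3); it appears in order in both A and B, and no longer such subsequence exists.

3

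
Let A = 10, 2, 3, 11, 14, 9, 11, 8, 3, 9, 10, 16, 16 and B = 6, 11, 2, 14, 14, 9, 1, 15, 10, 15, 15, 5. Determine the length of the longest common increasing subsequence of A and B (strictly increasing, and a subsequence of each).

3

A longest common strictly increasing subsequence is 2, 9, 10 (length 3); it appears in order in both A and B, and no longer such subsequence exists.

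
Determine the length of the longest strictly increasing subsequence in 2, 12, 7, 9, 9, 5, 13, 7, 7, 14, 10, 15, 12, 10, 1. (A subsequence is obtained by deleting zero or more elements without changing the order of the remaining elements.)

6

Scanning left to right, the best length ending at each element is: 2→1, 12→2, 7→2, 9→3, 9→3, 5→2, 13→4, 7→3, 7→3, 14→5, 10→4, 15→6, 12→5, 10→4, 1→1.
So the longest increasing subsequence has length 6, e.g. 2, 7, 9, 13, 14, 15.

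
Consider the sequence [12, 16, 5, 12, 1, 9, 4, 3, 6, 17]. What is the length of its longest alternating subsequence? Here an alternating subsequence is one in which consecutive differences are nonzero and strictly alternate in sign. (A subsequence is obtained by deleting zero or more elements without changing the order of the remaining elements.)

A longest alternating subsequence is 12, 16, 5, 12, 1, 9, 4, 6 (positions 1,2,3,4,5,6,7,9); its 7 consecutive differences strictly alternate in sign, and length 8 is optimal.

8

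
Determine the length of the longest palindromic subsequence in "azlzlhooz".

5

Using dp[i][j] = 2 + dp[i+1][j−1] if the ends match, else max(dp[i+1][j], dp[i][j−1]):
dp[1][9] = 5. A witness is zlzlz at positions 2,3,4,5,9.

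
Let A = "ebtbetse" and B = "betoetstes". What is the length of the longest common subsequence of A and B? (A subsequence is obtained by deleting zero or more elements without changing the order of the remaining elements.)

Backtracking the LCS table gives one alignment: e (A1,B2) → t (A3,B3) → e (A5,B5) → t (A6,B6) → s (A7,B7) → e (A8,B9).
So the longest common subsequence has length 6.

6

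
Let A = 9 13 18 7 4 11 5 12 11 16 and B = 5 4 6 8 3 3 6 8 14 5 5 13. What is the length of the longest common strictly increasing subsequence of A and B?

For each value that appears in both, track the longest common increasing run ending there.
The best achievable length is 2; one witness is 4, 5 (A-positions 5,7, B-positions 2,10).

2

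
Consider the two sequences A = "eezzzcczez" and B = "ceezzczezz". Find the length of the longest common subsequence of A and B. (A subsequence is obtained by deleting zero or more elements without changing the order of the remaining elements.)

8

A longest common subsequence is eezzczez (length 8); the LCS DP confirms no longer common subsequence exists.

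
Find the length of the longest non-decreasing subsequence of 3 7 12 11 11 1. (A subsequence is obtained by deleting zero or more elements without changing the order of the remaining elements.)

Scanning left to right, the best length ending at each element is: 3→1, 7→2, 12→3, 11→3, 11→4, 1→1.
So the longest non-decreasing subsequence has length 4, e.g. 3, 7, 11, 11.

4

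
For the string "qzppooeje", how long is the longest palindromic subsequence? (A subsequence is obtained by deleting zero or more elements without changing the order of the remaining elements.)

3

One longest palindromic subsequence is eje (positions 7,8,9); it reads the same forward and backward, and the interval DP gives dp[1][9] = 3.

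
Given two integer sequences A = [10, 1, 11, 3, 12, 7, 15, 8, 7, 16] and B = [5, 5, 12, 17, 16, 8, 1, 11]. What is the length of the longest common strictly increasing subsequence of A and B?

2

A longest common strictly increasing subsequence is 12, 16 (length 2); it appears in order in both A and B, and no longer such subsequence exists.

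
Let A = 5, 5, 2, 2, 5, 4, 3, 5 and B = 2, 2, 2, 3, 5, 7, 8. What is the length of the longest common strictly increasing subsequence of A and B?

3

A longest common strictly increasing subsequence is 2, 3, 5 (length 3); it appears in order in both A and B, and no longer such subsequence exists.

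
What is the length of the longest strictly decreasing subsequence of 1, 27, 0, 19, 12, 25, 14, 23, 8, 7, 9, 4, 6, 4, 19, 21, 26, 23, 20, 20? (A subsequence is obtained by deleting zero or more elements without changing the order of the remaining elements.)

7

One longest decreasing subsequence is 27, 19, 12, 8, 7, 6, 4 (positions 2,4,5,9,10,13,14), of length 7; no longer one exists.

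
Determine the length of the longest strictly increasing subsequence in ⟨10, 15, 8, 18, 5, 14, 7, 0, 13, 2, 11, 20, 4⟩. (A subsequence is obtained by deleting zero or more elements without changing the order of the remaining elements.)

One longest increasing subsequence is 10, 15, 18, 20 (positions 1,2,4,12), of length 4; no longer one exists.

4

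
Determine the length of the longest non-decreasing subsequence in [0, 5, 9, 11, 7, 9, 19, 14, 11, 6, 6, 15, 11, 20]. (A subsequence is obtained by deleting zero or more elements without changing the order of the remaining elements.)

7

Scanning left to right, the best length ending at each element is: 0→1, 5→2, 9→3, 11→4, 7→3, 9→4, 19→5, 14→5, 11→5, 6→3, 6→4, 15→6, 11→6, 20→7.
So the longest non-decreasing subsequence has length 7, e.g. 0, 5, 9, 11, 14, 15, 20.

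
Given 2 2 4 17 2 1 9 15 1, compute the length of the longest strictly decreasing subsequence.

Scanning left to right, the best length ending at each element is: 2→1, 2→1, 4→1, 17→1, 2→2, 1→3, 9→2, 15→2, 1→3.
So the longest decreasing subsequence has length 3, e.g. 4, 2, 1.

3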